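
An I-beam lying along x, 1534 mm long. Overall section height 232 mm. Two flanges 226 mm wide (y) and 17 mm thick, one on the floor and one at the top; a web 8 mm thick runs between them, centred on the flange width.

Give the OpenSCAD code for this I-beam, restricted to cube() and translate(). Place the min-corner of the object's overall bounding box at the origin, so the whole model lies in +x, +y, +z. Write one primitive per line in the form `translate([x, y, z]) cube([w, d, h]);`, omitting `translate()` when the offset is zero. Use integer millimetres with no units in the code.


cube([1534, 226, 17]);
translate([0, 109, 17]) cube([1534, 8, 198]);
translate([0, 0, 215]) cube([1534, 226, 17]);


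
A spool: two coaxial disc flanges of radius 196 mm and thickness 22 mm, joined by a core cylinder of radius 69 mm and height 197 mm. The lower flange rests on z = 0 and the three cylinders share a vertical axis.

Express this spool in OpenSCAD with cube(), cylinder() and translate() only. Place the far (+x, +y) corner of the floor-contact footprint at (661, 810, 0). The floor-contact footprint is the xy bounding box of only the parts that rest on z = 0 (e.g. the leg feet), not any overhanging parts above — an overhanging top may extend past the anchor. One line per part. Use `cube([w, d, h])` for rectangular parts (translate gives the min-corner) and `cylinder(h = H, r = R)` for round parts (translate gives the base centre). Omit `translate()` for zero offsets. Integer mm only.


translate([465, 614, 0]) cylinder(h = 22, r = 196);
translate([465, 614, 22]) cylinder(h = 197, r = 69);
translate([465, 614, 219]) cylinder(h = 22, r = 196);


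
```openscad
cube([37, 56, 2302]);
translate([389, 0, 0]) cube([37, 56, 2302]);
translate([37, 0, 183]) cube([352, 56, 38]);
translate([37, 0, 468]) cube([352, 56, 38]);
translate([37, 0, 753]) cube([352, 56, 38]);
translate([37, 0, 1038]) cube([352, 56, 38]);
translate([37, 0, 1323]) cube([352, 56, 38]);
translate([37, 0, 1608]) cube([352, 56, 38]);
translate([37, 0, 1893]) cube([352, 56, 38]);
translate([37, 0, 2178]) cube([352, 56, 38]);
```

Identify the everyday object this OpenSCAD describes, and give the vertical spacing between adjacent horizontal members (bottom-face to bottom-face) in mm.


A ladder. The rung spacing is 285 mm.

Two tall 37×56 posts with 8 short bars between them — a ladder. Adjacent rungs sit at z = 183 and z = 468, so the spacing is 468 − 183 = 285 mm.


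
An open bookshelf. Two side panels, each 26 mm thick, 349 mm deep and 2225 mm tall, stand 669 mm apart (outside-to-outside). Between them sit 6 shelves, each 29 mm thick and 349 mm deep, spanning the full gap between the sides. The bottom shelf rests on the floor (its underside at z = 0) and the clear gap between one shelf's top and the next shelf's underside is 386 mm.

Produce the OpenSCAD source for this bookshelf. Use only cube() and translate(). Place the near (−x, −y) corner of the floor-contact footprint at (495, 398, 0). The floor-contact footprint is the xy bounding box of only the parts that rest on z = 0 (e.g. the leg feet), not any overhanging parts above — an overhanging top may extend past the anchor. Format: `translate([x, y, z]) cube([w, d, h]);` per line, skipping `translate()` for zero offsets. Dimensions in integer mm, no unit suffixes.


translate([495, 398, 0]) cube([26, 349, 2225]);
translate([1138, 398, 0]) cube([26, 349, 2225]);
translate([521, 398, 0]) cube([617, 349, 29]);
translate([521, 398, 415]) cube([617, 349, 29]);
translate([521, 398, 830]) cube([617, 349, 29]);
translate([521, 398, 1245]) cube([617, 349, 29]);
translate([521, 398, 1660]) cube([617, 349, 29]);
translate([521, 398, 2075]) cube([617, 349, 29]);


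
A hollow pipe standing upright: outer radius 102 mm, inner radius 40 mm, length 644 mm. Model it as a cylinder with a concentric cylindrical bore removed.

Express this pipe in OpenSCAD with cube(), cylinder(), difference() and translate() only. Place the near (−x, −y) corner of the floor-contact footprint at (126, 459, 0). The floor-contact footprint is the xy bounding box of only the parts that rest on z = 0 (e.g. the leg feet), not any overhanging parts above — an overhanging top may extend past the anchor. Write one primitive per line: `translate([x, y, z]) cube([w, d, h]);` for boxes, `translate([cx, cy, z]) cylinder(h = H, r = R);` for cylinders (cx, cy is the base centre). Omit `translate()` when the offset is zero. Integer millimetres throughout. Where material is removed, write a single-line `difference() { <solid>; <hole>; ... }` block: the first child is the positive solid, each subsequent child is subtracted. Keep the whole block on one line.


difference() { translate([228, 561, 0]) cylinder(h = 644, r = 102); translate([228, 561, 0]) cylinder(h = 644, r = 40); }


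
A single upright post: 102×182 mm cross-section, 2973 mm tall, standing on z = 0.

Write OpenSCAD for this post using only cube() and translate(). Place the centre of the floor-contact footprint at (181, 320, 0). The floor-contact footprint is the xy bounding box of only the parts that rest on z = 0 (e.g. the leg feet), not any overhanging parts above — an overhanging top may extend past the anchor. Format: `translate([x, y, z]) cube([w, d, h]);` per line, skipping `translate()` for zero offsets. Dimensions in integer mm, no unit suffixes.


translate([130, 229, 0]) cube([102, 182, 2973]);


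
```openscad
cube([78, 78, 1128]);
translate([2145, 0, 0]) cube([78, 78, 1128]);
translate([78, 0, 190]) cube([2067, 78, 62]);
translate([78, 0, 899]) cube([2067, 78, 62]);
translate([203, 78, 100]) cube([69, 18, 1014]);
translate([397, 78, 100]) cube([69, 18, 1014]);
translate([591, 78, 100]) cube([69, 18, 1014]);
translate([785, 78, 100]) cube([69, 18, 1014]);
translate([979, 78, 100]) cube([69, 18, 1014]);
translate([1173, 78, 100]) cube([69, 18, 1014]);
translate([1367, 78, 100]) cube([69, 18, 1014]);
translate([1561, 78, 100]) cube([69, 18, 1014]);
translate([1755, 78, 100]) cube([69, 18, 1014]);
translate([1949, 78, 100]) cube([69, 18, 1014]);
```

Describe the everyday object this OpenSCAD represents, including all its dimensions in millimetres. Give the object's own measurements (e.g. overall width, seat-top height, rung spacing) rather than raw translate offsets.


A fence section. Two 78×78 mm posts, 1128 mm tall, stand on the floor with a clear span of 2067 mm between their inner faces. Two horizontal rails of 78×62 mm section span the gap between the posts with their undersides at z = 190 mm and z = 899 mm, flush with the posts' −y face. 10 pickets, each 69 mm wide, 18 mm thick and 1014 mm tall, are fixed to the +y face of the rails with their bottoms at z = 100 mm, spaced across the span with a 125 mm gap after the −x post and between neighbouring pickets, with 127 mm left before the +x post.


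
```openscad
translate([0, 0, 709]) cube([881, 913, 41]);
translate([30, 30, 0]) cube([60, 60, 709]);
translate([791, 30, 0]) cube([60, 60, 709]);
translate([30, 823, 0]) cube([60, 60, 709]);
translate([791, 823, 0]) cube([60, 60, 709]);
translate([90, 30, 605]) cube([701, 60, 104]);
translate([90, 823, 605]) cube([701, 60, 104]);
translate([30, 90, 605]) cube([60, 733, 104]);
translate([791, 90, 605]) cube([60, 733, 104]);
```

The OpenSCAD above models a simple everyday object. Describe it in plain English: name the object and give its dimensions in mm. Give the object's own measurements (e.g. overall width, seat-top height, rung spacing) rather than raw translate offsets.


A table: top 881 mm (x) × 913 mm (y), 41 mm thick, upper face at z = 750 mm, on four 60×60 mm square legs, each inset 30 mm from the nearest pair of top edges from z = 0 to the bottom of the top. Four apron rails, 60 mm thick and 104 mm tall, run between adjacent legs with their top edges flush with the underside of the top and their outer faces flush with the legs' outer faces.


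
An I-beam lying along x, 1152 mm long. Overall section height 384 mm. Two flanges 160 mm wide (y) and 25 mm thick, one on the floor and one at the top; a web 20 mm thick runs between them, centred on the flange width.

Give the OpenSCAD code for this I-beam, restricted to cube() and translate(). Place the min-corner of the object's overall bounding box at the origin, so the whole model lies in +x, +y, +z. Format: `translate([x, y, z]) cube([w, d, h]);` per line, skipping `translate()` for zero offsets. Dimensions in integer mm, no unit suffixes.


cube([1152, 160, 25]);
translate([0, 70, 25]) cube([1152, 20, 334]);
translate([0, 0, 359]) cube([1152, 160, 25]);


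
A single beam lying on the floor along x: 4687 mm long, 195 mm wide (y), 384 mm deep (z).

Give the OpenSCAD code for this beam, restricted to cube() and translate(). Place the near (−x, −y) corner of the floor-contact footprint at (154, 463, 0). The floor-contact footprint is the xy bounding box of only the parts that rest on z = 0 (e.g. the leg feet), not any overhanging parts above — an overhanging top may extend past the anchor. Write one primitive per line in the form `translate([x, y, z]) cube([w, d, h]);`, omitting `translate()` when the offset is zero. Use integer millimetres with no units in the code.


translate([154, 463, 0]) cube([4687, 195, 384]);


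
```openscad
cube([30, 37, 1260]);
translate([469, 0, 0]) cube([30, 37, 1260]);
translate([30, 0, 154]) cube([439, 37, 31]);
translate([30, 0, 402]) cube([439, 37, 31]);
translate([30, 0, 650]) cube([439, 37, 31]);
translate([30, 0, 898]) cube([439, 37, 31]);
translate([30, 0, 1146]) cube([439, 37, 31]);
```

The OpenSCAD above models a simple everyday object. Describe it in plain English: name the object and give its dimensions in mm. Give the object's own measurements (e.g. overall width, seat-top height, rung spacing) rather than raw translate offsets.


A straight ladder. Two 30×37 mm vertical rails, 1260 mm tall, stand 499 mm apart (outside-to-outside) with their front faces coplanar on the −y side. 5 rungs, each 37 mm deep and 31 mm tall, span between the inner faces of the rails, front faces flush with the rails. The lowest rung's underside is at z = 154 mm and rungs are spaced 248 mm apart (underside to underside).


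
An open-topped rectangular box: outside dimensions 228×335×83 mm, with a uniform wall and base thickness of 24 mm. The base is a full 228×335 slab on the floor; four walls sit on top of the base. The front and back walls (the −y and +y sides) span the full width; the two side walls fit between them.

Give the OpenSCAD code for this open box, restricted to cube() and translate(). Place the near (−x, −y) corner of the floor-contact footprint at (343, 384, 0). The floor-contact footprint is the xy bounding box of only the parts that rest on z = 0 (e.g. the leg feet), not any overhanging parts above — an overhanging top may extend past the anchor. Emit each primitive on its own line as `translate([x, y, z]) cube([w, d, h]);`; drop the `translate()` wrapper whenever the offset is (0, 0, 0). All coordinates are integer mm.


translate([343, 384, 0]) cube([228, 335, 24]);
translate([343, 384, 24]) cube([228, 24, 59]);
translate([343, 695, 24]) cube([228, 24, 59]);
translate([343, 408, 24]) cube([24, 287, 59]);
translate([547, 408, 24]) cube([24, 287, 59]);


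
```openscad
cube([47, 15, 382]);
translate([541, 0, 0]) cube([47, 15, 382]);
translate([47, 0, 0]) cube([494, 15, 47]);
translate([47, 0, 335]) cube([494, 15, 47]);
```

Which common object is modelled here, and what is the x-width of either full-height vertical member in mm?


A picture frame. The border width is 47 mm.

Four thin pieces enclosing a rectangular opening — a picture frame. The two full-height stiles are 382 mm tall; the top rail sits at z = 335 and is 47 mm tall, so the border above the opening is 382 − 335 = 47 mm, matching the stile x-width.


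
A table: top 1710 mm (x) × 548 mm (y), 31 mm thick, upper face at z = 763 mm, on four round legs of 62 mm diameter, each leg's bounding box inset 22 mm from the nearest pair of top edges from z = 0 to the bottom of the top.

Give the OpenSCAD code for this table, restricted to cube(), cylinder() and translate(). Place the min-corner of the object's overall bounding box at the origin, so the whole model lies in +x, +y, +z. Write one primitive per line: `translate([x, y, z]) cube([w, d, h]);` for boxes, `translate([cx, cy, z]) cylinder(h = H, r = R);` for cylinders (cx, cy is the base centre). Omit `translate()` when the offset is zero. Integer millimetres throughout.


translate([0, 0, 732]) cube([1710, 548, 31]);
translate([53, 53, 0]) cylinder(h = 732, r = 31);
translate([1657, 53, 0]) cylinder(h = 732, r = 31);
translate([53, 495, 0]) cylinder(h = 732, r = 31);
translate([1657, 495, 0]) cylinder(h = 732, r = 31);


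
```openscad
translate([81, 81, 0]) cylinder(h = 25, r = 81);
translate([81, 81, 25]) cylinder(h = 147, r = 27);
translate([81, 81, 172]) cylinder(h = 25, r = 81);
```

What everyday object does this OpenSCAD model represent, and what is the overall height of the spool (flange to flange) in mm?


A spool. The overall height is 197 mm.

Three coaxial cylinders, large–small–large — a spool. Two 25 mm flanges and a 147 mm core give 25 + 147 + 25 = 197 mm.


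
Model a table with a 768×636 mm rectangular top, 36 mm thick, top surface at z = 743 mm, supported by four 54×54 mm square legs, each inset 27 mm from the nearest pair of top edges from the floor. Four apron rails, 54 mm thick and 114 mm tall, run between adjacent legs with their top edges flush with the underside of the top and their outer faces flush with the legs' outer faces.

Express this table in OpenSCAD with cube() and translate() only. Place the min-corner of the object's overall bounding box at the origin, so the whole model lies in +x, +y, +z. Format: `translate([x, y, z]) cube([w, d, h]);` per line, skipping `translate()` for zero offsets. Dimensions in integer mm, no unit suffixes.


translate([0, 0, 707]) cube([768, 636, 36]);
translate([27, 27, 0]) cube([54, 54, 707]);
translate([687, 27, 0]) cube([54, 54, 707]);
translate([27, 555, 0]) cube([54, 54, 707]);
translate([687, 555, 0]) cube([54, 54, 707]);
translate([81, 27, 593]) cube([606, 54, 114]);
translate([81, 555, 593]) cube([606, 54, 114]);
translate([27, 81, 593]) cube([54, 474, 114]);
translate([687, 81, 593]) cube([54, 474, 114]);


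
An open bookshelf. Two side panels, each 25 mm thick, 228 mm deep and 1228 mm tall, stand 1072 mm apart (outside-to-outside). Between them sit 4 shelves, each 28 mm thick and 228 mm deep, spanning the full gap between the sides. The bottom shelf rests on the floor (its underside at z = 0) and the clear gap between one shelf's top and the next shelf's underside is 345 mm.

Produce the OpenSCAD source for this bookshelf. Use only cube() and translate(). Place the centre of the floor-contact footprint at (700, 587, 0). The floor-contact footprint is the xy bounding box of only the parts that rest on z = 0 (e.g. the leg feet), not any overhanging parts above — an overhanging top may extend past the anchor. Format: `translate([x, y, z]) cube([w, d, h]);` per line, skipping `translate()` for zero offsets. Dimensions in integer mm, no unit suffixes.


translate([164, 473, 0]) cube([25, 228, 1228]);
translate([1211, 473, 0]) cube([25, 228, 1228]);
translate([189, 473, 0]) cube([1022, 228, 28]);
translate([189, 473, 373]) cube([1022, 228, 28]);
translate([189, 473, 746]) cube([1022, 228, 28]);
translate([189, 473, 1119]) cube([1022, 228, 28]);


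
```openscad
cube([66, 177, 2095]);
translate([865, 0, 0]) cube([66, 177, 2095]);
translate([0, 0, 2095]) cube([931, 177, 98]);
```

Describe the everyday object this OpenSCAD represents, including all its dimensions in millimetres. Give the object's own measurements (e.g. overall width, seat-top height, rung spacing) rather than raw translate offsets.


A door frame. The clear opening is 799 mm wide and 2095 mm high. Two 66 mm wide jambs, 177 mm deep, stand either side of the opening from the floor to the top of the opening. A 98 mm thick head sits across the top of both jambs, spanning the full outside width of the frame.


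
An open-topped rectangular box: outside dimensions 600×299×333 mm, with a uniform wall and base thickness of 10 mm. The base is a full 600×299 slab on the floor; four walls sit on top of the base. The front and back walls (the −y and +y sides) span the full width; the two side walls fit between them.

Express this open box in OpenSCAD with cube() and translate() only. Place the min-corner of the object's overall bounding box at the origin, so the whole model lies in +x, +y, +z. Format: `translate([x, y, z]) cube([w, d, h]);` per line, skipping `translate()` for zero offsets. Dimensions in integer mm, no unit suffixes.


cube([600, 299, 10]);
translate([0, 0, 10]) cube([600, 10, 323]);
translate([0, 289, 10]) cube([600, 10, 323]);
translate([0, 10, 10]) cube([10, 279, 323]);
translate([590, 10, 10]) cube([10, 279, 323]);


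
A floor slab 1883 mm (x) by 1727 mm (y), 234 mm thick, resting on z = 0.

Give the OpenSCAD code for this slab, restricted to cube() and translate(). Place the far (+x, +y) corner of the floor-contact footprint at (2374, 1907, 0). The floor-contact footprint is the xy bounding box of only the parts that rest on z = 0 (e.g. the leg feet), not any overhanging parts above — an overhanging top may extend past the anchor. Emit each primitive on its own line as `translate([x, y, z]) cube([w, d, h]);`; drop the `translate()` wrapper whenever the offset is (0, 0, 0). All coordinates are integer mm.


translate([491, 180, 0]) cube([1883, 1727, 234]);


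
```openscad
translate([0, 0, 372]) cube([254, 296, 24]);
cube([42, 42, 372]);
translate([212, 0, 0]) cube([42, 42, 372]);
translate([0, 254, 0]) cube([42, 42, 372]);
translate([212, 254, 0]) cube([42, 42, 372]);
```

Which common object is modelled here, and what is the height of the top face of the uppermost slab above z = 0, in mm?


A stool. The seat height is 396 mm.

A 254×296×24 slab at z = 372 on four corner posts — a stool. The seat top is 372 + 24 = 396 mm.


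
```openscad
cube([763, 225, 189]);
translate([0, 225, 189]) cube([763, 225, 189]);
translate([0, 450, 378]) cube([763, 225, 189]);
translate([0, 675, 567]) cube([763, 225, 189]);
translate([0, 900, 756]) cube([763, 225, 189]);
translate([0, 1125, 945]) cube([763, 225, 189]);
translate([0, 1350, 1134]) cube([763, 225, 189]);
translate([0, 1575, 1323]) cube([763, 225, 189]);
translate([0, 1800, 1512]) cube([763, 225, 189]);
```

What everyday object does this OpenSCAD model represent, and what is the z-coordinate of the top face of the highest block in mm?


A staircase. The total rise is 1701 mm.

9 identical blocks, each offset up and back from the previous — a staircase. Each step is 189 mm tall and there are 9 of them, so the total rise is 9 × 189 = 1701 mm.


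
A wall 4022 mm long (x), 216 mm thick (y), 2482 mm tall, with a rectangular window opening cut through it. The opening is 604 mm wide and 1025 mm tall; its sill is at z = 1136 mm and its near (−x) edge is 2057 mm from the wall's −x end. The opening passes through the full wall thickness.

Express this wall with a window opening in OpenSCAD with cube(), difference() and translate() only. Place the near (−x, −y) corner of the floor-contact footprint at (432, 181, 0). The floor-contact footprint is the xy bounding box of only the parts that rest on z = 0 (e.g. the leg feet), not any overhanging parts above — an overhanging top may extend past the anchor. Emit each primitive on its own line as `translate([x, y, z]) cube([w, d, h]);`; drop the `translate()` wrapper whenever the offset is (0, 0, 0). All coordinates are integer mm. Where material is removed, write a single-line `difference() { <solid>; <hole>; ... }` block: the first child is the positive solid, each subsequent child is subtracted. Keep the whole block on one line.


difference() { translate([432, 181, 0]) cube([4022, 216, 2482]); translate([2489, 181, 1136]) cube([604, 216, 1025]); }


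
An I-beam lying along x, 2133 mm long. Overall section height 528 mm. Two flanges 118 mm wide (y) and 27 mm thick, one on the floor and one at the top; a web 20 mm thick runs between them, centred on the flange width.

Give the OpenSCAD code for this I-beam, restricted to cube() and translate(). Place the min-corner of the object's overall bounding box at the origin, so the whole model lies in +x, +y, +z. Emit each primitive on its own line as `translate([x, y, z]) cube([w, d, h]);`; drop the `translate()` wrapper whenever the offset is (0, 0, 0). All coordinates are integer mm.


cube([2133, 118, 27]);
translate([0, 49, 27]) cube([2133, 20, 474]);
translate([0, 0, 501]) cube([2133, 118, 27]);


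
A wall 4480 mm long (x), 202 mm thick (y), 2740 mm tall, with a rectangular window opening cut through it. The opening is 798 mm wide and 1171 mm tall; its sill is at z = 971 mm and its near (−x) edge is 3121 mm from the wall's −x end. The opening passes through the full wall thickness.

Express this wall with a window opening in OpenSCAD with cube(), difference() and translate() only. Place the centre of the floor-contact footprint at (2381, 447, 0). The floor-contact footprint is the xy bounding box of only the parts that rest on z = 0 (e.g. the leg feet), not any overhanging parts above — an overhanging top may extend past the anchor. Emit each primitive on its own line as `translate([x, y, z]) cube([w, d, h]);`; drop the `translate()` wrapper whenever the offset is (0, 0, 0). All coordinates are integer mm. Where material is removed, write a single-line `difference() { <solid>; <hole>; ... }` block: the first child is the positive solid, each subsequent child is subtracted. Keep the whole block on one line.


difference() { translate([141, 346, 0]) cube([4480, 202, 2740]); translate([3262, 346, 971]) cube([798, 202, 1171]); }


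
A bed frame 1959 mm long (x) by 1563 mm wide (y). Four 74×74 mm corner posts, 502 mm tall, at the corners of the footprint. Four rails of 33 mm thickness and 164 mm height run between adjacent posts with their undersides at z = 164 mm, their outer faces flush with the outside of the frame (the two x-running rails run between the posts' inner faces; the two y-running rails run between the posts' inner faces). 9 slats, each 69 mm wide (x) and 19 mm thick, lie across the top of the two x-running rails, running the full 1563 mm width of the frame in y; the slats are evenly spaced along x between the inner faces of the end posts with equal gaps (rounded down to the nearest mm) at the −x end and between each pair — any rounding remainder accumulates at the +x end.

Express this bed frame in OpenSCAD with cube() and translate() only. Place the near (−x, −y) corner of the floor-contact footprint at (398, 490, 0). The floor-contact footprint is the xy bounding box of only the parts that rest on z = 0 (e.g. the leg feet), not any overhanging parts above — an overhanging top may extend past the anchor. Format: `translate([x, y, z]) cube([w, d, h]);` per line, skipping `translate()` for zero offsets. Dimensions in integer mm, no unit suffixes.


// slat z = rail_z + rail_h = 164 + 164 = 328
// slat gap = ⌊(1811 − 9·69) / 10⌋ = 119
translate([398, 490, 0]) cube([74, 74, 502]);
translate([398, 1979, 0]) cube([74, 74, 502]);
translate([2283, 490, 0]) cube([74, 74, 502]);
translate([2283, 1979, 0]) cube([74, 74, 502]);
translate([472, 490, 164]) cube([1811, 33, 164]);
translate([472, 2020, 164]) cube([1811, 33, 164]);
translate([398, 564, 164]) cube([33, 1415, 164]);
translate([2324, 564, 164]) cube([33, 1415, 164]);
translate([591, 490, 328]) cube([69, 1563, 19]);
translate([779, 490, 328]) cube([69, 1563, 19]);
translate([967, 490, 328]) cube([69, 1563, 19]);
translate([1155, 490, 328]) cube([69, 1563, 19]);
translate([1343, 490, 328]) cube([69, 1563, 19]);
translate([1531, 490, 328]) cube([69, 1563, 19]);
translate([1719, 490, 328]) cube([69, 1563, 19]);
translate([1907, 490, 328]) cube([69, 1563, 19]);
translate([2095, 490, 328]) cube([69, 1563, 19]);


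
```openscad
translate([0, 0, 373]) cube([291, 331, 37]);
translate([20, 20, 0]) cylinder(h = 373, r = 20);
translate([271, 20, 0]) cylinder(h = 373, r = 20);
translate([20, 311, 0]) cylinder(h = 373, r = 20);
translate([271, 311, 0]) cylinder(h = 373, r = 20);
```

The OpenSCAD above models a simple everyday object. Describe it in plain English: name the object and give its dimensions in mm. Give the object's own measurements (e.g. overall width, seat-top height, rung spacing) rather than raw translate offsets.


A four-legged stool. The seat is a 291×331×37 mm slab whose top surface is at z = 410 mm; four round legs, each 40 mm in diameter, run from the floor (z = 0) to the underside of the seat, each leg's axis is inset half a diameter from the nearest pair of seat edges (so the leg's bounding box is flush with the corner).


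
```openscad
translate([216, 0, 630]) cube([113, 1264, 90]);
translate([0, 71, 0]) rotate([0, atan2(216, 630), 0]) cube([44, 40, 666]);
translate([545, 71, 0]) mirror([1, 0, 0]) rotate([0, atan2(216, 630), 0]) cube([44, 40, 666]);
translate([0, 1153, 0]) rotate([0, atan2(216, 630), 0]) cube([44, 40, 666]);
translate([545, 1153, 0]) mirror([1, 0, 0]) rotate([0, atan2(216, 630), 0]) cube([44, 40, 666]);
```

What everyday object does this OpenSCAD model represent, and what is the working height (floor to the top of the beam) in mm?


A sawhorse. The overall height is 720 mm.

A beam across two mirrored pairs of raked legs — a sawhorse. The beam's underside is at z = 630 (matching the legs' vertical rise in atan2(216, 630)) and the beam is 90 mm tall, so its top is at 630 + 90 = 720 mm. The raked legs top out at the beam's underside, so that is the highest point.


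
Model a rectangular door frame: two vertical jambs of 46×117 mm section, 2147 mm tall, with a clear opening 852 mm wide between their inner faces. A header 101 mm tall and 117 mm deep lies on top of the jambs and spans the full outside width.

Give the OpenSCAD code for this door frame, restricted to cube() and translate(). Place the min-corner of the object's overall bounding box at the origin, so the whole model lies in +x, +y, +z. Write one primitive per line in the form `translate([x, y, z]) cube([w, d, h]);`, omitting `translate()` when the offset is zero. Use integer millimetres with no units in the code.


cube([46, 117, 2147]);
translate([898, 0, 0]) cube([46, 117, 2147]);
translate([0, 0, 2147]) cube([944, 117, 101]);


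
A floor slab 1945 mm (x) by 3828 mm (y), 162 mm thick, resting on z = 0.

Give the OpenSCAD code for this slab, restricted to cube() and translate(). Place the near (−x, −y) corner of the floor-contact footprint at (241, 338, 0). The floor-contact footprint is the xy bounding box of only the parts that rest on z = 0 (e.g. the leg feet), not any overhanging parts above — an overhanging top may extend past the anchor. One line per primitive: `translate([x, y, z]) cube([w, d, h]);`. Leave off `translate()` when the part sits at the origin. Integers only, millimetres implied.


translate([241, 338, 0]) cube([1945, 3828, 162]);


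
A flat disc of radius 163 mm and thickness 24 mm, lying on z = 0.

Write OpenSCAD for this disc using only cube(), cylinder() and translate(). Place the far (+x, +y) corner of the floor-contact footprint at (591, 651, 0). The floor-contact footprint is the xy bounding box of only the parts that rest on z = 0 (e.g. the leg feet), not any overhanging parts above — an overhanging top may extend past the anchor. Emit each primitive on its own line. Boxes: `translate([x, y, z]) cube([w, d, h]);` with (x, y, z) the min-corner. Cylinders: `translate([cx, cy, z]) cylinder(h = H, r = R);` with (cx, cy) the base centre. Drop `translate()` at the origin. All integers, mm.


translate([428, 488, 0]) cylinder(h = 24, r = 163);


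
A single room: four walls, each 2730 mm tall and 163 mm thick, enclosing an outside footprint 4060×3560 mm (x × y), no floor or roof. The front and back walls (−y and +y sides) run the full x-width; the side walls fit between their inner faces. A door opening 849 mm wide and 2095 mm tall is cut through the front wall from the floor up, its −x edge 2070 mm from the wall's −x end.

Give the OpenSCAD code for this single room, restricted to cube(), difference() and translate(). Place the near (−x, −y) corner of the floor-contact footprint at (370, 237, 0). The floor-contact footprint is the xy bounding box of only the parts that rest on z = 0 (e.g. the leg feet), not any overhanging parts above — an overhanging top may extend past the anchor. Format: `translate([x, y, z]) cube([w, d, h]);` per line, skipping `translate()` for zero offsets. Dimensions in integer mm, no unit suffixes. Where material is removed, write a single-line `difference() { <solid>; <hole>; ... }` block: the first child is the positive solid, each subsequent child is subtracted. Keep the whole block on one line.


difference() { translate([370, 237, 0]) cube([4060, 163, 2730]); translate([2440, 237, 0]) cube([849, 163, 2095]); }
translate([370, 3634, 0]) cube([4060, 163, 2730]);
translate([370, 400, 0]) cube([163, 3234, 2730]);
translate([4267, 400, 0]) cube([163, 3234, 2730]);


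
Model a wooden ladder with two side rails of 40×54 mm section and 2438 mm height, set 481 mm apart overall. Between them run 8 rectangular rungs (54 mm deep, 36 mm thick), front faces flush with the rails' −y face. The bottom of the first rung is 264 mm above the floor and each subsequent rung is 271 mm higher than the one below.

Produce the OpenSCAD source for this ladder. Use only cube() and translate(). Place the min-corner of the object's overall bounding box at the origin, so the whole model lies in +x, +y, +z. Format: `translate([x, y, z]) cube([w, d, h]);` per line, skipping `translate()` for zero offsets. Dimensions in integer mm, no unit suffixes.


cube([40, 54, 2438]);
translate([441, 0, 0]) cube([40, 54, 2438]);
translate([40, 0, 264]) cube([401, 54, 36]);
translate([40, 0, 535]) cube([401, 54, 36]);
translate([40, 0, 806]) cube([401, 54, 36]);
translate([40, 0, 1077]) cube([401, 54, 36]);
translate([40, 0, 1348]) cube([401, 54, 36]);
translate([40, 0, 1619]) cube([401, 54, 36]);
translate([40, 0, 1890]) cube([401, 54, 36]);
translate([40, 0, 2161]) cube([401, 54, 36]);


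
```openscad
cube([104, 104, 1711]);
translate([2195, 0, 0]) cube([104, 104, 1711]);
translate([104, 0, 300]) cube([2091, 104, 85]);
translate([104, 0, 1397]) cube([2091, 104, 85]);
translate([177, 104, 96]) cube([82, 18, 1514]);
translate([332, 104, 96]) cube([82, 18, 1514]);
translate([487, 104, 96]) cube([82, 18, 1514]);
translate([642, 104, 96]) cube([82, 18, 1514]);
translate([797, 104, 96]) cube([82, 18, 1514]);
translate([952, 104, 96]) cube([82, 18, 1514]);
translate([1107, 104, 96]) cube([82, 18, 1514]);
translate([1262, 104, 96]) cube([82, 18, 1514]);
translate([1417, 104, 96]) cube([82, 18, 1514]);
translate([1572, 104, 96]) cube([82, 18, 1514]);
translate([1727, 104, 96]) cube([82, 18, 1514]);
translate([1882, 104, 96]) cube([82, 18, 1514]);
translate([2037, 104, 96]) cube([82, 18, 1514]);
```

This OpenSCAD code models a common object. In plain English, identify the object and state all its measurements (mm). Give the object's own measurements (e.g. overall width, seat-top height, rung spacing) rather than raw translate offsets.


A fence section. Two 104×104 mm posts, 1711 mm tall, stand on the floor with a clear span of 2091 mm between their inner faces. Two horizontal rails of 104×85 mm section span the gap between the posts with their undersides at z = 300 mm and z = 1397 mm, flush with the posts' −y face. 13 pickets, each 82 mm wide, 18 mm thick and 1514 mm tall, are fixed to the +y face of the rails with their bottoms at z = 96 mm, spaced across the span with a 73 mm gap after the −x post and between neighbouring pickets, with 76 mm left before the +x post.


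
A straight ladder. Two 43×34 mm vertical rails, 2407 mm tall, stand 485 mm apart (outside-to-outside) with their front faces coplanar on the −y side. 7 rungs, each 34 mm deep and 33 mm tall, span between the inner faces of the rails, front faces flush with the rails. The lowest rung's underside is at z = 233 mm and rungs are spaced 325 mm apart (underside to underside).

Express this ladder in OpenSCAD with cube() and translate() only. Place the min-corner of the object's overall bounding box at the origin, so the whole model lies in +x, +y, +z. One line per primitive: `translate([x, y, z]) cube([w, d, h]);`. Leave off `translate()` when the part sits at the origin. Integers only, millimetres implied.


cube([43, 34, 2407]);
translate([442, 0, 0]) cube([43, 34, 2407]);
translate([43, 0, 233]) cube([399, 34, 33]);
translate([43, 0, 558]) cube([399, 34, 33]);
translate([43, 0, 883]) cube([399, 34, 33]);
translate([43, 0, 1208]) cube([399, 34, 33]);
translate([43, 0, 1533]) cube([399, 34, 33]);
translate([43, 0, 1858]) cube([399, 34, 33]);
translate([43, 0, 2183]) cube([399, 34, 33]);


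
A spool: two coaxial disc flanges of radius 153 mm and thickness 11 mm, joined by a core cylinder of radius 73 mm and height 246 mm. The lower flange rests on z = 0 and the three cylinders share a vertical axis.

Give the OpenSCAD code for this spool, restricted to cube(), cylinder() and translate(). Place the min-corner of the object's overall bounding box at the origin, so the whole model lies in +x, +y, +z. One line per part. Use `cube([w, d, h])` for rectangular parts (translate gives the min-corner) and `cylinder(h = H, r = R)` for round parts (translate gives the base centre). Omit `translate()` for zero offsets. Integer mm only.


translate([153, 153, 0]) cylinder(h = 11, r = 153);
translate([153, 153, 11]) cylinder(h = 246, r = 73);
translate([153, 153, 257]) cylinder(h = 11, r = 153);


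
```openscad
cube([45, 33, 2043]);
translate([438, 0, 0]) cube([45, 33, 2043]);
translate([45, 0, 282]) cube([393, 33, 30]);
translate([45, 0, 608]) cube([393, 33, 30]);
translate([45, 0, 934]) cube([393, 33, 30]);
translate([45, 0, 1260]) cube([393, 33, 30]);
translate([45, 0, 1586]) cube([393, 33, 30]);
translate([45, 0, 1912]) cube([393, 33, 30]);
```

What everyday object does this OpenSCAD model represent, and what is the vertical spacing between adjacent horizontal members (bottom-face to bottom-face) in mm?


A ladder. The rung spacing is 326 mm.

Two tall 45×33 posts with 6 short bars between them — a ladder. Adjacent rungs sit at z = 282 and z = 608, so the spacing is 608 − 282 = 326 mm.


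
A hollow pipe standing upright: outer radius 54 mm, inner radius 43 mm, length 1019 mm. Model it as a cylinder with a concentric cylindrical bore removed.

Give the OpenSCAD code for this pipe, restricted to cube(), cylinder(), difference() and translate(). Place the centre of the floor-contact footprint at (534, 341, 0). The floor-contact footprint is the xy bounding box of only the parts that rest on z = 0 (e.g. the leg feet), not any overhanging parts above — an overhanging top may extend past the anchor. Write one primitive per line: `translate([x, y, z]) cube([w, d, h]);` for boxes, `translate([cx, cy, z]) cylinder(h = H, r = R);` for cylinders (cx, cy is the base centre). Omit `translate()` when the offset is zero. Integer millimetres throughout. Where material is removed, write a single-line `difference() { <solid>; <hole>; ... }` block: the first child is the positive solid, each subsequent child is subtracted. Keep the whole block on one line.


difference() { translate([534, 341, 0]) cylinder(h = 1019, r = 54); translate([534, 341, 0]) cylinder(h = 1019, r = 43); }


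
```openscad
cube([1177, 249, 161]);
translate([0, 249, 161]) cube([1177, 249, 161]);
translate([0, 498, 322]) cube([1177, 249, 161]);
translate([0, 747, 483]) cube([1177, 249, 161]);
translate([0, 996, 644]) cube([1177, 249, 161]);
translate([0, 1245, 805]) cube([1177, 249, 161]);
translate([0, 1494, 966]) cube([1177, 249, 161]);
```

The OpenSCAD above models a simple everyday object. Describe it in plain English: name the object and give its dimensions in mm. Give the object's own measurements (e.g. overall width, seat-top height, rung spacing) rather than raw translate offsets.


A straight staircase of 7 solid steps. Each step is 1177 mm wide (x), 249 mm deep (y, the going) and 161 mm tall (the rise). The first step rests on the floor; each subsequent step sits one going further in +y and one rise higher in +z, directly behind and above the previous step with no overlap.


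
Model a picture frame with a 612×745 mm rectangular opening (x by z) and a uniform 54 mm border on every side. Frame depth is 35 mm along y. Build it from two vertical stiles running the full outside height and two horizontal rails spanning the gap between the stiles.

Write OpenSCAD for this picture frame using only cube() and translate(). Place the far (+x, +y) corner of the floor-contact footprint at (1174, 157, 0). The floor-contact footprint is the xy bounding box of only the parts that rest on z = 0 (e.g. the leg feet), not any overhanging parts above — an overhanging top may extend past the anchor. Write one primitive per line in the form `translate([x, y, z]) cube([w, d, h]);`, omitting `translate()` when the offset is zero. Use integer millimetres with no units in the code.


translate([454, 122, 0]) cube([54, 35, 853]);
translate([1120, 122, 0]) cube([54, 35, 853]);
translate([508, 122, 0]) cube([612, 35, 54]);
translate([508, 122, 799]) cube([612, 35, 54]);


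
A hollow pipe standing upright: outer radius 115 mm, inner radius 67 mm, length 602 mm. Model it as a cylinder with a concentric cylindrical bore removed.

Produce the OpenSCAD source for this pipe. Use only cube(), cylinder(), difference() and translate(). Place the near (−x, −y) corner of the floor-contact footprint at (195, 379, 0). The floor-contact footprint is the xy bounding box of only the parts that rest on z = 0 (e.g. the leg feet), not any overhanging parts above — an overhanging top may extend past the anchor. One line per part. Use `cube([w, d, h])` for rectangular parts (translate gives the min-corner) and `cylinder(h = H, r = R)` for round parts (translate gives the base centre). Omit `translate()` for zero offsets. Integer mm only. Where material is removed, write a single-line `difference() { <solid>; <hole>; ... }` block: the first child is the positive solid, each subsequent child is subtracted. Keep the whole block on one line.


difference() { translate([310, 494, 0]) cylinder(h = 602, r = 115); translate([310, 494, 0]) cylinder(h = 602, r = 67); }


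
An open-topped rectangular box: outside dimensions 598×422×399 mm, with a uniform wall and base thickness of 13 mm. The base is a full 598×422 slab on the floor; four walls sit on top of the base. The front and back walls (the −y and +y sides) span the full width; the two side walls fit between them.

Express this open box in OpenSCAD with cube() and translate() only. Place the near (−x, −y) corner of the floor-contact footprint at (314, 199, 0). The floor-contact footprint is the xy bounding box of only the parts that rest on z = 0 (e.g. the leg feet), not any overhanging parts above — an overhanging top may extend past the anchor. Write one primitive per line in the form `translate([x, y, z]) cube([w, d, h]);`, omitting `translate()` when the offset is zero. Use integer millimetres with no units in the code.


translate([314, 199, 0]) cube([598, 422, 13]);
translate([314, 199, 13]) cube([598, 13, 386]);
translate([314, 608, 13]) cube([598, 13, 386]);
translate([314, 212, 13]) cube([13, 396, 386]);
translate([899, 212, 13]) cube([13, 396, 386]);


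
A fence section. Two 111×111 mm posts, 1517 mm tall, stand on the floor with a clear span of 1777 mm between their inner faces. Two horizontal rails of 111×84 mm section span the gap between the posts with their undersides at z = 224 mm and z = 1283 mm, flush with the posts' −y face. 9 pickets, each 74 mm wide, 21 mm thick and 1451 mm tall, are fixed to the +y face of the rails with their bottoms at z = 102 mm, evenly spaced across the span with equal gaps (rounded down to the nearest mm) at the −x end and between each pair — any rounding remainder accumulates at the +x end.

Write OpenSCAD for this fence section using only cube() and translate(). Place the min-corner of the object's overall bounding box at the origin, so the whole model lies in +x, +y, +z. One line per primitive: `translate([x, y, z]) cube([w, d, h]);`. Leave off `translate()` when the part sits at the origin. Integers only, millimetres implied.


cube([111, 111, 1517]);
translate([1888, 0, 0]) cube([111, 111, 1517]);
translate([111, 0, 224]) cube([1777, 111, 84]);
translate([111, 0, 1283]) cube([1777, 111, 84]);
translate([222, 111, 102]) cube([74, 21, 1451]);
translate([407, 111, 102]) cube([74, 21, 1451]);
translate([592, 111, 102]) cube([74, 21, 1451]);
translate([777, 111, 102]) cube([74, 21, 1451]);
translate([962, 111, 102]) cube([74, 21, 1451]);
translate([1147, 111, 102]) cube([74, 21, 1451]);
translate([1332, 111, 102]) cube([74, 21, 1451]);
translate([1517, 111, 102]) cube([74, 21, 1451]);
translate([1702, 111, 102]) cube([74, 21, 1451]);
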